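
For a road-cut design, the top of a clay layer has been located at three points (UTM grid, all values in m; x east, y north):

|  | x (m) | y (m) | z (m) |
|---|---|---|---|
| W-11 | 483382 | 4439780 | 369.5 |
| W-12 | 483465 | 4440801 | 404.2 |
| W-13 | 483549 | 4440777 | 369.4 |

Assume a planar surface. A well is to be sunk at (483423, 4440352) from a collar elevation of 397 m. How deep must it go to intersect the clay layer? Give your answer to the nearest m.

Let the plane be z = a·x + b·y + c.
W-12−W-11: 83a + 1021b = 34.7;  W-13−W-11: 167a + 997b = −0.1.
Solving gives a = −0.39539177, b = 0.06612881.
Then c = 369.5 − a·483382 − b·4439780 = −102102.61.
At (483423, 4440352): z_contact = −191141.5 + 293635.2 − 102102.61 = 391.1 m.
Depth below ground = 397 − 391.1 = 6 m.

6 m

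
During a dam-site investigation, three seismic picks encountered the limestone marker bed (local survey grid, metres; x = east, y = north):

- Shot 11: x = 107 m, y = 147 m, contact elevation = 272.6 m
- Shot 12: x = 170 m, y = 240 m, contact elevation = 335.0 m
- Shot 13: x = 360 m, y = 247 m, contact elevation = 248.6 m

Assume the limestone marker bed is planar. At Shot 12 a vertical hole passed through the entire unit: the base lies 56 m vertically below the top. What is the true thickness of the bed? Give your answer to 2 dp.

37.33 m

Let the plane be z = a·x + b·y + c.
Shot 12−Shot 11: 63a + 93b = 62.4;  Shot 13−Shot 11: 253a + 100b = −24.
Solving gives a = −0.49173, b = 1.00407.
|∇z| = √(a²+b²) = 1.11802, so dip δ = arctan(1.11802) = 48.19°.
True thickness = vertical thickness × cos δ = 56 × cos 48.19° = 37.33 m.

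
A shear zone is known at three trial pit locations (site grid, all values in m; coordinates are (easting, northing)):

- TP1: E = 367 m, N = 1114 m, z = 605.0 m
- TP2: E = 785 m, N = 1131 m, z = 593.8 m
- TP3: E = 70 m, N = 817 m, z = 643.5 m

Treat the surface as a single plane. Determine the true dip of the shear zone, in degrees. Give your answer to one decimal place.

6.2°

Two edge vectors: TP1→TP2 = (418, 17, -11.2), TP1→TP3 = (-297, -297, 38.5).
Normal n = (TP1→TP2) × (TP1→TP3) = (-2671.9, -12766.6, -119097).
So ∂z/∂E = −n_x/n_z = −0.02243 and ∂z/∂N = −n_y/n_z = −0.10719.
Gradient magnitude |∇z| = √(a² + b²) = √(0.00050 + 0.01149) = 0.10952.
True dip = arctan(0.10952) = 6.2°, dipping toward NNE (azimuth ≈ 012°).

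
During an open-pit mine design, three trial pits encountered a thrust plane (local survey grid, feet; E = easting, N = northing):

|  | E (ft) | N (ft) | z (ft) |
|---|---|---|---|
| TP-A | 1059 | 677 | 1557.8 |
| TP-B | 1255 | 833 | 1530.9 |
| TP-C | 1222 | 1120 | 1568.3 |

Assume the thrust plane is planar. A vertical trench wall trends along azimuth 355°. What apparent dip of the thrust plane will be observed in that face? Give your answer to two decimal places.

Two edge vectors: TP-A→TP-B = (196, 156, -26.9), TP-A→TP-C = (163, 443, 10.5).
Normal n = (TP-A→TP-B) × (TP-A→TP-C) = (13554.7, -6442.7, 61400).
So ∂z/∂E = −n_x/n_z = −0.22076 and ∂z/∂N = −n_y/n_z = 0.10493.
Unit vector along 355° is (sin 355°, cos 355°) = (-0.0872, 0.9962).
Slope in that direction = a·(-0.0872) + b·(0.9962) = 0.12377.
Apparent dip = arctan|0.12377| = 7.06° (true dip is 13.7°, so apparent ≤ true as expected).

7.06°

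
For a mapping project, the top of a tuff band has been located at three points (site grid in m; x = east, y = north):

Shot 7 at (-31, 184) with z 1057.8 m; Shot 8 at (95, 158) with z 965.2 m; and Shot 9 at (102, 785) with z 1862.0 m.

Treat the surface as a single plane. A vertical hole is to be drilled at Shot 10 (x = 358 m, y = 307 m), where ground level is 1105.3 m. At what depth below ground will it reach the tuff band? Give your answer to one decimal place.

Let the plane be z = a·x + b·y + c.
Shot 8−Shot 7: 126a − 26b = −92.6;  Shot 9−Shot 7: 133a + 601b = 804.2.
Solving gives a = −0.43877, b = 1.43520.
Then c = 1057.8 − a·-31 − b·184 = 780.12.
At (358, 307): z_contact = −157.08 + 440.61 + 780.12 = 1063.65 m.
Depth below ground = 1105.3 − 1063.65 = 41.7 m.

41.7 m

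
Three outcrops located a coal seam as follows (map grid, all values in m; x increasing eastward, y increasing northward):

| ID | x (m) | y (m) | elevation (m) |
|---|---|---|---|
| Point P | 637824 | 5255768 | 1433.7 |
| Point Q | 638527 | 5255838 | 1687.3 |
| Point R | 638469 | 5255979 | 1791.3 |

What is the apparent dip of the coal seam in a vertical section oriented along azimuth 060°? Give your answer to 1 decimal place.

Let the plane be z = a·x + b·y + c.
Point Q−Point P: 703a + 70b = 253.6;  Point R−Point P: 645a + 211b = 357.6.
Solving gives a = 0.27599, b = 0.85112.
Unit vector along 060° is (sin 60°, cos 60°) = (0.8660, 0.5000).
Slope in that direction = a·(0.8660) + b·(0.5000) = 0.66457.
Apparent dip = arctan|0.66457| = 33.6° (true dip is 41.8°, so apparent ≤ true as expected).

33.6°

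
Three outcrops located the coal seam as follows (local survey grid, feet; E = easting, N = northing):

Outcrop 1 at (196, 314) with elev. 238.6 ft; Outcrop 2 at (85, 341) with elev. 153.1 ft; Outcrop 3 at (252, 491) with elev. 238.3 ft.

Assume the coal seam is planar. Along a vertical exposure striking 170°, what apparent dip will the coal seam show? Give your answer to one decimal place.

19.2°

Let the plane be z = a·E + b·N + c.
Outcrop 2−Outcrop 1: −111a + 27b = −85.5;  Outcrop 3−Outcrop 1: 56a + 177b = −0.3.
Solving gives a = 0.71484, b = −0.22786.
Unit vector along 170° is (sin 170°, cos 170°) = (0.1736, -0.9848).
Slope in that direction = a·(0.1736) + b·(-0.9848) = 0.34853.
Apparent dip = arctan|0.34853| = 19.2° (true dip is 36.9°, so apparent ≤ true as expected).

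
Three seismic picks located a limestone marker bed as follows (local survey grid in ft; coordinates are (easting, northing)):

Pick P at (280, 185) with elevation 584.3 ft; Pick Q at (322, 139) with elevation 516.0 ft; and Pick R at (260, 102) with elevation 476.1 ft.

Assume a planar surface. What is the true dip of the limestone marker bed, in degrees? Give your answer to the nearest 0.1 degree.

Two edge vectors: Pick P→Pick Q = (42, -46, -68.3), Pick P→Pick R = (-20, -83, -108.2).
Normal n = (Pick P→Pick Q) × (Pick P→Pick R) = (-691.7, 5910.4, -4406).
So ∂z/∂E = −n_x/n_z = −0.15699 and ∂z/∂N = −n_y/n_z = 1.34144.
Gradient magnitude |∇z| = √(a² + b²) = √(0.02465 + 1.79947) = 1.35060.
True dip = arctan(1.35060) = 53.5°, dipping toward S (azimuth ≈ 173°).

53.5°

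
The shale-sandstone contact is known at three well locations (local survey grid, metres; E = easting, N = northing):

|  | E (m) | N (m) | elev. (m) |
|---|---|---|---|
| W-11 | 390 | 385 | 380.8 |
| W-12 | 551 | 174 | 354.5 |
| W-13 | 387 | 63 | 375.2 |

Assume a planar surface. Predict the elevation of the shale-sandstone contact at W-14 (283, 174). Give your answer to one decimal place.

Two edge vectors: W-11→W-12 = (161, -211, -26.3), W-11→W-13 = (-3, -322, -5.6).
Normal n = (W-11→W-12) × (W-11→W-13) = (-7287, 980.5, -52475).
So ∂z/∂E = −n_x/n_z = −0.13887 and ∂z/∂N = −n_y/n_z = 0.01869.
Intercept c from W-11: 380.8 + 54.16 − 7.19 = 427.76.
At (283, 174): z = −39.3 + 3.3 + 427.76 = 391.7 m.

391.7 m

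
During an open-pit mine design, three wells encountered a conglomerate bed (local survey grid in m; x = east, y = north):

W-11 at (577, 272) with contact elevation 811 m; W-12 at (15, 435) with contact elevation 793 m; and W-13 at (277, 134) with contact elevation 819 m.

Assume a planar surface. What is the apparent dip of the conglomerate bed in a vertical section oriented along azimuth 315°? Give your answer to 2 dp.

3.54°

Two edge vectors: W-11→W-12 = (-562, 163, -18), W-11→W-13 = (-300, -138, 8).
Normal n = (W-11→W-12) × (W-11→W-13) = (-1180, 9896, 126456).
So ∂z/∂x = −n_x/n_z = 0.00933 and ∂z/∂y = −n_y/n_z = −0.07826.
Unit vector along 315° is (sin 315°, cos 315°) = (-0.7071, 0.7071).
Slope in that direction = a·(-0.7071) + b·(0.7071) = −0.06193.
Apparent dip = arctan|0.06193| = 3.54° (true dip is 4.5°, so apparent ≤ true as expected).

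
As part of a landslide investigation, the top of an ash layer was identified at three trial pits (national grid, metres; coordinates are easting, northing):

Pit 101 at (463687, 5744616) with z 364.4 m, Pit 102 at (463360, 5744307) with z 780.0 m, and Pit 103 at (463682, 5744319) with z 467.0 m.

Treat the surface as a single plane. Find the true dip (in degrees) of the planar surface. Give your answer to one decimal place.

Let the plane be z = a·easting + b·northing + c.
Pit 102−Pit 101: −327a − 309b = 415.6;  Pit 103−Pit 101: −5a − 297b = 102.6.
Solving gives a = −0.95978, b = −0.32930.
Gradient magnitude |∇z| = √(a² + b²) = √(0.92117 + 0.10844) = 1.01470.
True dip = arctan(1.01470) = 45.4°, dipping toward ENE (azimuth ≈ 071°).

45.4°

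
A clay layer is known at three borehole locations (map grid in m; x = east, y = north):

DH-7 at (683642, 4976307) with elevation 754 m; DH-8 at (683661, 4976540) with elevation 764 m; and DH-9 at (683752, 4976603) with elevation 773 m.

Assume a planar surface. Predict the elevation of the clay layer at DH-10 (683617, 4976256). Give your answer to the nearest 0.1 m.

Let the plane be z = a·x + b·y + c.
DH-8−DH-7: 19a + 233b = 10;  DH-9−DH-7: 110a + 296b = 19.
Solving gives a = 0.073328002, b = 0.036938918.
Then c = 754 − a·683642 − b·4976307 = −233195.50.
At (683617, 4976256): z = 50128.3 + 183817.5 − 233195.50 = 750.3 m.

750.3 m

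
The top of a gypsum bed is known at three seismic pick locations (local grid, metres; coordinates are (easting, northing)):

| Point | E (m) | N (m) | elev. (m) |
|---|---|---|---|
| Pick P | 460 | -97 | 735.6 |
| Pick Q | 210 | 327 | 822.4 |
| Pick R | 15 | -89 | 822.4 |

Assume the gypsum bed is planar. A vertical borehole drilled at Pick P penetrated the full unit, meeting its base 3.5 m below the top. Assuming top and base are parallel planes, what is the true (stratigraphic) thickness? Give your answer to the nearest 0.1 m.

3.4 m

Let the plane be z = a·E + b·N + c.
Pick Q−Pick P: −250a + 424b = 86.8;  Pick R−Pick P: −445a + 8b = 86.8.
Solving gives a = −0.19343, b = 0.09067.
|∇z| = √(a²+b²) = 0.21362, so dip δ = arctan(0.21362) = 12.06°.
True thickness = vertical thickness × cos δ = 3.5 × cos 12.06° = 3.4 m.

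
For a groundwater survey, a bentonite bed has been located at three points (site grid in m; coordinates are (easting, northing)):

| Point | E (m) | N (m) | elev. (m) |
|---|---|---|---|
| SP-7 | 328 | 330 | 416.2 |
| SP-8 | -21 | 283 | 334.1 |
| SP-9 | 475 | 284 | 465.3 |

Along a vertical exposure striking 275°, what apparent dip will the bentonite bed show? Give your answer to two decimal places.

15.81°

Let the plane be z = a·E + b·N + c.
SP-8−SP-7: −349a − 47b = −82.1;  SP-9−SP-7: 147a − 46b = 49.1.
Solving gives a = 0.26496, b = −0.22067.
Unit vector along 275° is (sin 275°, cos 275°) = (-0.9962, 0.0872).
Slope in that direction = a·(-0.9962) + b·(0.0872) = −0.28319.
Apparent dip = arctan|0.28319| = 15.81° (true dip is 19.0°, so apparent ≤ true as expected).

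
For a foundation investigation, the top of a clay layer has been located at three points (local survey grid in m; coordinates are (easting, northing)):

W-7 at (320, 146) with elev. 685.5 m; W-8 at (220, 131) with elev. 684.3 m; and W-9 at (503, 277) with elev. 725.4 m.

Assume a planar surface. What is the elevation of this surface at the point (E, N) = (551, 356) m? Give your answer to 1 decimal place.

Let the plane be z = a·E + b·N + c.
W-8−W-7: −100a − 15b = −1.2;  W-9−W-7: 183a + 131b = 39.9.
Solving gives a = −0.04262, b = 0.36411.
Then c = 685.5 − a·320 − b·146 = 645.98.
At (551, 356): z = −23.5 + 129.6 + 645.98 = 752.1 m.

752.1 m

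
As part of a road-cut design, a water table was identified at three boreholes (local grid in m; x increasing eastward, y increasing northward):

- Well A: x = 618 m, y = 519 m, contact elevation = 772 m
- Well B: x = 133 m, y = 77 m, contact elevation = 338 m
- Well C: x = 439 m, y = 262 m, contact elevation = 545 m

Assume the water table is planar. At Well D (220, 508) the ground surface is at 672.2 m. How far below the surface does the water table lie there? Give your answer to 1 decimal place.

Two edge vectors: Well A→Well B = (-485, -442, -434), Well A→Well C = (-179, -257, -227).
Normal n = (Well A→Well B) × (Well A→Well C) = (-11204, -32409, 45527).
So ∂z/∂x = −n_x/n_z = 0.24610 and ∂z/∂y = −n_y/n_z = 0.71186.
Intercept c from Well A: 772 − 152.09 − 369.46 = 250.46.
At (220, 508): z_contact = 54.14 + 361.63 + 250.46 = 666.22 m.
Depth below ground = 672.2 − 666.22 = 6.0 m.

6.0 m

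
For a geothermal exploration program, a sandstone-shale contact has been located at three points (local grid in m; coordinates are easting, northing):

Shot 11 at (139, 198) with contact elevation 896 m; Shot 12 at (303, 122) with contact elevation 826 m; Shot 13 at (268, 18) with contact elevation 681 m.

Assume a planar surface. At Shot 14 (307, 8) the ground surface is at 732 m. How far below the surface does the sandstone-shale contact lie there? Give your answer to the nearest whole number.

Two edge vectors: Shot 11→Shot 12 = (164, -76, -70), Shot 11→Shot 13 = (129, -180, -215).
Normal n = (Shot 11→Shot 12) × (Shot 11→Shot 13) = (3740, 26230, -19716).
So ∂z/∂easting = −n_x/n_z = 0.18969 and ∂z/∂northing = −n_y/n_z = 1.33039.
Intercept c from Shot 11: 896 − 26.37 − 263.42 = 606.22.
At (307, 8): z_contact = 58.2 + 10.6 + 606.22 = 675.1 m.
Depth below ground = 732 − 675.1 = 57 m.

57 m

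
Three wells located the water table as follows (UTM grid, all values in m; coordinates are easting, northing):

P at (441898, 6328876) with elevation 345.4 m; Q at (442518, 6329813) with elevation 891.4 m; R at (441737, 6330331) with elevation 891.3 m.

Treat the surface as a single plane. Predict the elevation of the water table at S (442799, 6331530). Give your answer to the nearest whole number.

Let the plane be z = a·easting + b·northing + c.
Q−P: 620a + 937b = 546;  R−P: −161a + 1455b = 545.9.
Solving gives a = 0.26869255, b = 0.40492062.
Then c = 345.4 − a·441898 − b·6328876 = −2681081.69.
At (442799, 6331530): z = 118976.8 + 2563767.0 − 2681081.69 = 1662.2 m.

1662 m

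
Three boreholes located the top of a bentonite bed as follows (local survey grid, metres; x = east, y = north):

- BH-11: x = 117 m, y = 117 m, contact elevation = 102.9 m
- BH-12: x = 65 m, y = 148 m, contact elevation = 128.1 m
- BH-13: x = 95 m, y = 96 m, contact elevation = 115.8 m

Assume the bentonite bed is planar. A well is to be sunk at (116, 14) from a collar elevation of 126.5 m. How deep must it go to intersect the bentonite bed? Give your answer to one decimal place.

Let the plane be z = a·x + b·y + c.
BH-12−BH-11: −52a + 31b = 25.2;  BH-13−BH-11: −22a − 21b = 12.9.
Solving gives a = −0.52373, b = −0.06561.
Then c = 102.9 − a·117 − b·117 = 171.85.
At (116, 14): z_contact = −60.75 − 0.92 + 171.85 = 110.18 m.
Depth below ground = 126.5 − 110.18 = 16.3 m.

16.3 m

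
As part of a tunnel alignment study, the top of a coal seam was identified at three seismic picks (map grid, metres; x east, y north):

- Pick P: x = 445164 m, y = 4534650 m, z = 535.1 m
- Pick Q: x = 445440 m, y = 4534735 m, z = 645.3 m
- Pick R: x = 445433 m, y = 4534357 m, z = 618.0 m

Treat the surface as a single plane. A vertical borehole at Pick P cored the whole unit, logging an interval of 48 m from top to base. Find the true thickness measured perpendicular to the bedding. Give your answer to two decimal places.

44.80 m

Let the plane be z = a·x + b·y + c.
Pick Q−Pick P: 276a + 85b = 110.2;  Pick R−Pick P: 269a − 293b = 82.9.
Solving gives a = 0.37920, b = 0.06520.
|∇z| = √(a²+b²) = 0.38476, so dip δ = arctan(0.38476) = 21.04°.
True thickness = vertical thickness × cos δ = 48 × cos 21.04° = 44.80 m.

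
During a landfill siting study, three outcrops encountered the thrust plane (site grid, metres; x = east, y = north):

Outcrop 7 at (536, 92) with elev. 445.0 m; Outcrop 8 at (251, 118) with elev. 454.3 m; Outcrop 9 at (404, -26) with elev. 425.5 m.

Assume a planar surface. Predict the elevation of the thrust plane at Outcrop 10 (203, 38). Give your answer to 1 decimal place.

440.4 m

Let the plane be z = a·x + b·y + c.
Outcrop 8−Outcrop 7: −285a + 26b = 9.3;  Outcrop 9−Outcrop 7: −132a − 118b = −19.5.
Solving gives a = −0.01593, b = 0.18307.
Then c = 445 − a·536 − b·92 = 436.70.
At (203, 38): z = −3.2 + 7.0 + 436.70 = 440.4 m.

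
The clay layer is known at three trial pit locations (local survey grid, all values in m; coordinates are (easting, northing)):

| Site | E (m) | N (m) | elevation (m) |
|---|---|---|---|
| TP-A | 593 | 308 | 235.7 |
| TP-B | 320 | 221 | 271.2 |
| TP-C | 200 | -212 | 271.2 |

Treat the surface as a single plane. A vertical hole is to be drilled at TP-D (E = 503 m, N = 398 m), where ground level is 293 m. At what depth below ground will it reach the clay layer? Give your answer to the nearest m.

Let the plane be z = a·E + b·N + c.
TP-B−TP-A: −273a − 87b = 35.5;  TP-C−TP-A: −393a − 520b = 35.5.
Solving gives a = −0.14263, b = 0.03953.
Then c = 235.7 − a·593 − b·308 = 308.11.
At (503, 398): z_contact = −71.7 + 15.7 + 308.11 = 252.1 m.
Depth below ground = 293 − 252.1 = 41 m.

41 m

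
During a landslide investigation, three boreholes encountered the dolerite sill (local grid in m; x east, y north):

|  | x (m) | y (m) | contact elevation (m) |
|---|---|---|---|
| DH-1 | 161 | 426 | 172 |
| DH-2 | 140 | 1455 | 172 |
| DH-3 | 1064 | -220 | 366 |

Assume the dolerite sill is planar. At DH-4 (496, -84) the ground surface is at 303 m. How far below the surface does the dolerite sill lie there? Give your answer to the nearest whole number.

60 m

Let the plane be z = a·x + b·y + c.
DH-2−DH-1: −21a + 1029b = 0;  DH-3−DH-1: 903a − 646b = 194.
Solving gives a = 0.21802, b = 0.00445.
Then c = 172 − a·161 − b·426 = 135.00.
At (496, -84): z_contact = 108.1 − 0.4 + 135.00 = 242.8 m.
Depth below ground = 303 − 242.8 = 60 m.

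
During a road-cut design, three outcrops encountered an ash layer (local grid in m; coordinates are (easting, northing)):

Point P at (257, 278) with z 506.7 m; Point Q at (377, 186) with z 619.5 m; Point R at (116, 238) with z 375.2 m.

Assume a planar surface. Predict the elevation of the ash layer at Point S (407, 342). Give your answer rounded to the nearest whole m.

646 m

Two edge vectors: Point P→Point Q = (120, -92, 112.8), Point P→Point R = (-141, -40, -131.5).
Normal n = (Point P→Point Q) × (Point P→Point R) = (16610, -124.8, -17772).
So ∂z/∂E = −n_x/n_z = 0.93462 and ∂z/∂N = −n_y/n_z = −0.00702.
Intercept c from Point P: 506.7 − 240.20 + 1.95 = 268.46.
At (407, 342): z = 380.4 − 2.4 + 268.46 = 646.4 m.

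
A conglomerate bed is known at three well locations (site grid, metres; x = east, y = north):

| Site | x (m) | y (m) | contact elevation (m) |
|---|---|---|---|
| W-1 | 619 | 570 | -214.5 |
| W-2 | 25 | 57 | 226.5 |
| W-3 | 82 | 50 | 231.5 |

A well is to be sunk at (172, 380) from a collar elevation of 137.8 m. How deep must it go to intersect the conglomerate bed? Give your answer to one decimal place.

185.4 m

Two edge vectors: W-1→W-2 = (-594, -513, 441), W-1→W-3 = (-537, -520, 446).
Normal n = (W-1→W-2) × (W-1→W-3) = (522, 28107, 33399).
So ∂z/∂x = −n_x/n_z = −0.01563 and ∂z/∂y = −n_y/n_z = −0.84155.
Intercept c from W-1: -214.5 + 9.67 + 479.68 = 274.86.
At (172, 380): z_contact = −2.69 − 319.79 + 274.86 = -47.62 m.
Depth below ground = 137.8 − (-47.62) = 185.4 m.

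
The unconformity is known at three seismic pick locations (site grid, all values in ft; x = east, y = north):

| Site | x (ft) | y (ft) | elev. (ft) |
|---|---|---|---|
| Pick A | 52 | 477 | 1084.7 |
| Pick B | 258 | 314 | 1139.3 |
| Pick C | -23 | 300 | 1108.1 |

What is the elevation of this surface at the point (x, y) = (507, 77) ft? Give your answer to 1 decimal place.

Let the plane be z = a·x + b·y + c.
Pick B−Pick A: 206a − 163b = 54.6;  Pick C−Pick A: −75a − 177b = 23.4.
Solving gives a = 0.12016, b = −0.18312.
Then c = 1084.7 − a·52 − b·477 = 1165.80.
At (507, 77): z = 60.9 − 14.1 + 1165.80 = 1212.6 ft.

1212.6 ft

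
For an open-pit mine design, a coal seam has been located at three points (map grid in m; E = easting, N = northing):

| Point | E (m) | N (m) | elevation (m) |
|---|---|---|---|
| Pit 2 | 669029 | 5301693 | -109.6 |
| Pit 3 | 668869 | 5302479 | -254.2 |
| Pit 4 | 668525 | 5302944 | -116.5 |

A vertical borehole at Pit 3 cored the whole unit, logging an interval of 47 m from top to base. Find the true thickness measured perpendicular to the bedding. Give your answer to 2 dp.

Two edge vectors: Pit 2→Pit 3 = (-160, 786, -144.6), Pit 2→Pit 4 = (-504, 1251, -6.9).
Normal n = (Pit 2→Pit 3) × (Pit 2→Pit 4) = (175471.2, 71774.4, 195984).
So ∂z/∂E = −n_x/n_z = −0.89533 and ∂z/∂N = −n_y/n_z = −0.36623.
|∇z| = √(a²+b²) = 0.96734, so dip δ = arctan(0.96734) = 44.05°.
True thickness = vertical thickness × cos δ = 47 × cos 44.05° = 33.78 m.

33.78 m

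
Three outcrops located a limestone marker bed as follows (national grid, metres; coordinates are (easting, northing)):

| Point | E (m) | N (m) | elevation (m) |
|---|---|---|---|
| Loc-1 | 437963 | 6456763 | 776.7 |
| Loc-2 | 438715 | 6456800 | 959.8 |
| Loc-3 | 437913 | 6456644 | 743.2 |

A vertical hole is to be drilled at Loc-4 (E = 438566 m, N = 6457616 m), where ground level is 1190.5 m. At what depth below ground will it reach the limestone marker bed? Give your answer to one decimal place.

Let the plane be z = a·E + b·N + c.
Loc-2−Loc-1: 752a + 37b = 183.1;  Loc-3−Loc-1: −50a − 119b = −33.5.
Solving gives a = 0.234480477, b = 0.182991396.
Then c = 776.7 − a·437963 − b·6456763 = −1283449.15.
At (438566, 6457616): z_contact = 102835.16 + 1181688.17 − 1283449.15 = 1074.18 m.
Depth below ground = 1190.5 − 1074.18 = 116.3 m.

116.3 m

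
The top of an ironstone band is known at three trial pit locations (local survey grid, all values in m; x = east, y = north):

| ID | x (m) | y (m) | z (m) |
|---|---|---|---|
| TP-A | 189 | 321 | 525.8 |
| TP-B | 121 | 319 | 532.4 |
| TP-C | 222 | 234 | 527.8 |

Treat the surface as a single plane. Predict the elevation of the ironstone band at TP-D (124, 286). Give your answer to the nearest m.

Let the plane be z = a·x + b·y + c.
TP-B−TP-A: −68a − 2b = 6.6;  TP-C−TP-A: 33a − 87b = 2.
Solving gives a = −0.09532, b = −0.05914.
Then c = 525.8 − a·189 − b·321 = 562.80.
At (124, 286): z = −11.8 − 16.9 + 562.80 = 534.1 m.

534 m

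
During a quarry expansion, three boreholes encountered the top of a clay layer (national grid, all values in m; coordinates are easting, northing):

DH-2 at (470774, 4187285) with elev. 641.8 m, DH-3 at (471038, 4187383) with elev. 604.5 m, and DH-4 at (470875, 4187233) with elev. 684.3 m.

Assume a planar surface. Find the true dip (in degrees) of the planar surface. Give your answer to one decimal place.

Two edge vectors: DH-2→DH-3 = (264, 98, -37.3), DH-2→DH-4 = (101, -52, 42.5).
Normal n = (DH-2→DH-3) × (DH-2→DH-4) = (2225.4, -14987.3, -23626).
So ∂z/∂easting = −n_x/n_z = 0.09419 and ∂z/∂northing = −n_y/n_z = −0.63436.
Gradient magnitude |∇z| = √(a² + b²) = √(0.00887 + 0.40241) = 0.64131.
True dip = arctan(0.64131) = 32.7°, dipping toward N (azimuth ≈ 352°).

32.7°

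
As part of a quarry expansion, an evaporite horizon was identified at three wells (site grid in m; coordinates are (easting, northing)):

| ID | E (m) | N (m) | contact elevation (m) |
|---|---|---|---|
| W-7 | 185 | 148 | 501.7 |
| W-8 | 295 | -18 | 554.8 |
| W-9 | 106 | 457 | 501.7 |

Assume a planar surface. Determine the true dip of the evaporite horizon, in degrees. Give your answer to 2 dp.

39.05°

Two edge vectors: W-7→W-8 = (110, -166, 53.1), W-7→W-9 = (-79, 309, 0).
Normal n = (W-7→W-8) × (W-7→W-9) = (-16407.9, -4194.9, 20876).
So ∂z/∂E = −n_x/n_z = 0.78597 and ∂z/∂N = −n_y/n_z = 0.20094.
Gradient magnitude |∇z| = √(a² + b²) = √(0.61775 + 0.04038) = 0.81125.
True dip = arctan(0.81125) = 39.05°, dipping toward WSW (azimuth ≈ 256°).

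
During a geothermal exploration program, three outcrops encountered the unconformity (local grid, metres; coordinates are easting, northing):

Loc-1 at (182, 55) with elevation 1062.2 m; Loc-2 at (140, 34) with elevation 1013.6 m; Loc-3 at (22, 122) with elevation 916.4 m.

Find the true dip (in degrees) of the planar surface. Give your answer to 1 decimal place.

46.6°

Two edge vectors: Loc-1→Loc-2 = (-42, -21, -48.6), Loc-1→Loc-3 = (-160, 67, -145.8).
Normal n = (Loc-1→Loc-2) × (Loc-1→Loc-3) = (6318, 1652.4, -6174).
So ∂z/∂easting = −n_x/n_z = 1.02332 and ∂z/∂northing = −n_y/n_z = 0.26764.
Gradient magnitude |∇z| = √(a² + b²) = √(1.04719 + 0.07163) = 1.05774.
True dip = arctan(1.05774) = 46.6°, dipping toward WSW (azimuth ≈ 255°).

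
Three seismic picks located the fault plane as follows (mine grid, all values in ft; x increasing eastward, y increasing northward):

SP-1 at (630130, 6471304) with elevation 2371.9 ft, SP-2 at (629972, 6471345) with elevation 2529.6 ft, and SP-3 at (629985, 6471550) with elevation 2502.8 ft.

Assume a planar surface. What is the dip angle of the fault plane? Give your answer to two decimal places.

Let the plane be z = a·x + b·y + c.
SP-2−SP-1: −158a + 41b = 157.7;  SP-3−SP-1: −145a + 246b = 130.9.
Solving gives a = −1.01532, b = −0.06635.
Gradient magnitude |∇z| = √(a² + b²) = √(1.03087 + 0.00440) = 1.01748.
True dip = arctan(1.01748) = 45.50°, dipping toward E (azimuth ≈ 086°).

45.50°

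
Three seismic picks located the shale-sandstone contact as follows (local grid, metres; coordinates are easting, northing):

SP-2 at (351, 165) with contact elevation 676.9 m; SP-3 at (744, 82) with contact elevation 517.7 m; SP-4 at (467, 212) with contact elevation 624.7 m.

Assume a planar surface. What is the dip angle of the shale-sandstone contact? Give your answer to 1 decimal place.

23.1°

Two edge vectors: SP-2→SP-3 = (393, -83, -159.2), SP-2→SP-4 = (116, 47, -52.2).
Normal n = (SP-2→SP-3) × (SP-2→SP-4) = (11815, 2047.4, 28099).
So ∂z/∂easting = −n_x/n_z = −0.42048 and ∂z/∂northing = −n_y/n_z = −0.07286.
Gradient magnitude |∇z| = √(a² + b²) = √(0.17680 + 0.00531) = 0.42674.
True dip = arctan(0.42674) = 23.1°, dipping toward E (azimuth ≈ 080°).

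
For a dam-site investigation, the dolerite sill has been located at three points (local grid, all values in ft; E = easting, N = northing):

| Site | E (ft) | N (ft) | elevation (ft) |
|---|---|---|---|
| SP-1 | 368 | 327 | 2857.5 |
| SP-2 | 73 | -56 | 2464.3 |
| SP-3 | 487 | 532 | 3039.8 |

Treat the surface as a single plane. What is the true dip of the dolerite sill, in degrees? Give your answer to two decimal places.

40.78°

Two edge vectors: SP-1→SP-2 = (-295, -383, -393.2), SP-1→SP-3 = (119, 205, 182.3).
Normal n = (SP-1→SP-2) × (SP-1→SP-3) = (10785.1, 6987.7, -14898).
So ∂z/∂E = −n_x/n_z = 0.72393 and ∂z/∂N = −n_y/n_z = 0.46904.
Gradient magnitude |∇z| = √(a² + b²) = √(0.52407 + 0.21999) = 0.86259.
True dip = arctan(0.86259) = 40.78°, dipping toward WSW (azimuth ≈ 237°).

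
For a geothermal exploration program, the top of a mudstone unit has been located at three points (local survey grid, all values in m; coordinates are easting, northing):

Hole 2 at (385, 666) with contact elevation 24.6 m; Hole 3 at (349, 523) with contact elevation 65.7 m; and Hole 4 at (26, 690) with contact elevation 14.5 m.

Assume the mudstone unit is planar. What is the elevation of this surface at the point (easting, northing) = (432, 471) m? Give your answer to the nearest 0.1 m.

Two edge vectors: Hole 2→Hole 3 = (-36, -143, 41.1), Hole 2→Hole 4 = (-359, 24, -10.1).
Normal n = (Hole 2→Hole 3) × (Hole 2→Hole 4) = (457.9, -15118.5, -52201).
So ∂z/∂easting = −n_x/n_z = 0.00877 and ∂z/∂northing = −n_y/n_z = −0.28962.
Intercept c from Hole 2: 24.6 − 3.38 + 192.89 = 214.11.
At (432, 471): z = 3.8 − 136.4 + 214.11 = 81.5 m.

81.5 m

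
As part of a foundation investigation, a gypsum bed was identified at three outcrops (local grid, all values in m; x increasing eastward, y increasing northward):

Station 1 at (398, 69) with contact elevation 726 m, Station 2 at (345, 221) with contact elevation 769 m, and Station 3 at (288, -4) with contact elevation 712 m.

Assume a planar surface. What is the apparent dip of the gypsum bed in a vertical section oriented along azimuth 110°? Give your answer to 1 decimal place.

Let the plane be z = a·x + b·y + c.
Station 2−Station 1: −53a + 152b = 43;  Station 3−Station 1: −110a − 73b = −14.
Solving gives a = −0.04910, b = 0.26577.
Unit vector along 110° is (sin 110°, cos 110°) = (0.9397, -0.3420).
Slope in that direction = a·(0.9397) + b·(-0.3420) = −0.13704.
Apparent dip = arctan|0.13704| = 7.8° (true dip is 15.1°, so apparent ≤ true as expected).

7.8°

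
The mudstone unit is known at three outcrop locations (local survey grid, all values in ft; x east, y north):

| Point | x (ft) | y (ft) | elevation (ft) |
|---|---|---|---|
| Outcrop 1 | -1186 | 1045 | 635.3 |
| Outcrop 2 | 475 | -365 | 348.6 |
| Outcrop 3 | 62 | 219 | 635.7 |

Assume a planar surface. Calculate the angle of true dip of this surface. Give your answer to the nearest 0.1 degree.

Two edge vectors: Outcrop 1→Outcrop 2 = (1661, -1410, -286.7), Outcrop 1→Outcrop 3 = (1248, -826, 0.4).
Normal n = (Outcrop 1→Outcrop 2) × (Outcrop 1→Outcrop 3) = (-237378.2, -358466, 387694).
So ∂z/∂x = −n_x/n_z = 0.61228 and ∂z/∂y = −n_y/n_z = 0.92461.
Gradient magnitude |∇z| = √(a² + b²) = √(0.37489 + 0.85490) = 1.10896.
True dip = arctan(1.10896) = 48.0°, dipping toward SSW (azimuth ≈ 214°).

48.0°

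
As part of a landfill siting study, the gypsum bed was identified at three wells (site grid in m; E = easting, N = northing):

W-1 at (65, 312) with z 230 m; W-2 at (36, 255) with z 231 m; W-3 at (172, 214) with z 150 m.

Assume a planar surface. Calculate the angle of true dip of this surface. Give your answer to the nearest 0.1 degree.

30.0°

Two edge vectors: W-1→W-2 = (-29, -57, 1), W-1→W-3 = (107, -98, -80).
Normal n = (W-1→W-2) × (W-1→W-3) = (4658, -2213, 8941).
So ∂z/∂E = −n_x/n_z = −0.52097 and ∂z/∂N = −n_y/n_z = 0.24751.
Gradient magnitude |∇z| = √(a² + b²) = √(0.27141 + 0.06126) = 0.57678.
True dip = arctan(0.57678) = 30.0°, dipping toward ESE (azimuth ≈ 115°).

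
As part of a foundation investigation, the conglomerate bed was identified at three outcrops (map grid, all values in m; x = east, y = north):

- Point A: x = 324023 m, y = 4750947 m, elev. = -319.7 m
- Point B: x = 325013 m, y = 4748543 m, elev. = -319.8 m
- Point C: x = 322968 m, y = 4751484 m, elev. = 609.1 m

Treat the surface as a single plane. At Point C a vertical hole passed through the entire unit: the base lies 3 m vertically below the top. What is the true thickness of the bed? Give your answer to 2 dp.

Let the plane be z = a·x + b·y + c.
Point B−Point A: 990a − 2404b = −0.1;  Point C−Point A: −1055a + 537b = 928.8.
Solving gives a = −1.11383, b = −0.45865.
|∇z| = √(a²+b²) = 1.20457, so dip δ = arctan(1.20457) = 50.30°.
True thickness = vertical thickness × cos δ = 3 × cos 50.30° = 1.92 m.

1.92 m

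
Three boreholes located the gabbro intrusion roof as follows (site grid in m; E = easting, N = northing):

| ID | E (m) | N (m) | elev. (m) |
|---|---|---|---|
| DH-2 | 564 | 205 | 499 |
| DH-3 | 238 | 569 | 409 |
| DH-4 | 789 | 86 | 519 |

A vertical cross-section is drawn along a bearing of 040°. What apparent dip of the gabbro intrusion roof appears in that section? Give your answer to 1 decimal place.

Let the plane be z = a·E + b·N + c.
DH-3−DH-2: −326a + 364b = −90;  DH-4−DH-2: 225a − 119b = 20.
Solving gives a = −0.07957, b = −0.31852.
Unit vector along 040° is (sin 40°, cos 40°) = (0.6428, 0.7660).
Slope in that direction = a·(0.6428) + b·(0.7660) = −0.29515.
Apparent dip = arctan|0.29515| = 16.4° (true dip is 18.2°, so apparent ≤ true as expected).

16.4°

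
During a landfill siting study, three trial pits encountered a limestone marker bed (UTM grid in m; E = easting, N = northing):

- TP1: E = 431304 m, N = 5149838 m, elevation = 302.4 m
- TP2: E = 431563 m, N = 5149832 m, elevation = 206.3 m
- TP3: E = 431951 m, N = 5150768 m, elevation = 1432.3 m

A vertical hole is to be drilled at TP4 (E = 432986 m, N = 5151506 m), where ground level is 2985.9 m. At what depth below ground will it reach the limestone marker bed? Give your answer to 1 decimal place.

Let the plane be z = a·E + b·N + c.
TP2−TP1: 259a − 6b = −96.1;  TP3−TP1: 647a + 930b = 1129.9.
Solving gives a = −0.337458325, b = 1.449715631.
Then c = 302.4 − a·431304 − b·5149838 = −7319951.12.
At (432986, 5151506): z_contact = −146114.73 + 7468218.77 − 7319951.12 = 2152.92 m.
Depth below ground = 2985.9 − 2152.92 = 833.0 m.

833.0 m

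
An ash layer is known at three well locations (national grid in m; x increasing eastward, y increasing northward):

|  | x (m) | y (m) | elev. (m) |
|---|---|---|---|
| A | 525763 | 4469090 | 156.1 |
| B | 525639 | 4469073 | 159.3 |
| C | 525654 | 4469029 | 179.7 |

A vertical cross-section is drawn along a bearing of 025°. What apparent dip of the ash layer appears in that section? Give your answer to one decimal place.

21.5°

Let the plane be z = a·x + b·y + c.
B−A: −124a − 17b = 3.2;  C−A: −109a − 61b = 23.6.
Solving gives a = 0.03607, b = −0.45134.
Unit vector along 025° is (sin 25°, cos 25°) = (0.4226, 0.9063).
Slope in that direction = a·(0.4226) + b·(0.9063) = −0.39381.
Apparent dip = arctan|0.39381| = 21.5° (true dip is 24.4°, so apparent ≤ true as expected).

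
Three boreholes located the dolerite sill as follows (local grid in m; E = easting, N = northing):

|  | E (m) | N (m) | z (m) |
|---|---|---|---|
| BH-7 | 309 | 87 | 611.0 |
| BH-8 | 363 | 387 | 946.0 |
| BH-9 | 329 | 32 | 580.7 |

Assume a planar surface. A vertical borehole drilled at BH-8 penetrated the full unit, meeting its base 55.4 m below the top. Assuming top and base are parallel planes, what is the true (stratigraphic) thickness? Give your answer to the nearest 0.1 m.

Let the plane be z = a·E + b·N + c.
BH-8−BH-7: 54a + 300b = 335;  BH-9−BH-7: 20a − 55b = −30.3.
Solving gives a = 1.04069, b = 0.92934.
|∇z| = √(a²+b²) = 1.39525, so dip δ = arctan(1.39525) = 54.37°.
True thickness = vertical thickness × cos δ = 55.4 × cos 54.37° = 32.3 m.

32.3 m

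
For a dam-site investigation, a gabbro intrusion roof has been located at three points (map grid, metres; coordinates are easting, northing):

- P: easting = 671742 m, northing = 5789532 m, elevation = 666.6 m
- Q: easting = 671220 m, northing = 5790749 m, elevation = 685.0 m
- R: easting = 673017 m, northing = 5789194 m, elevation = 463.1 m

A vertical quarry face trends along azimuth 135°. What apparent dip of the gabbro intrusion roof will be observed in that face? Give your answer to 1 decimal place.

4.7°

Two edge vectors: P→Q = (-522, 1217, 18.4), P→R = (1275, -338, -203.5).
Normal n = (P→Q) × (P→R) = (-241440.3, -82767, -1375239).
So ∂z/∂easting = −n_x/n_z = −0.17556 and ∂z/∂northing = −n_y/n_z = −0.06018.
Unit vector along 135° is (sin 135°, cos 135°) = (0.7071, -0.7071).
Slope in that direction = a·(0.7071) + b·(-0.7071) = −0.08159.
Apparent dip = arctan|0.08159| = 4.7° (true dip is 10.5°, so apparent ≤ true as expected).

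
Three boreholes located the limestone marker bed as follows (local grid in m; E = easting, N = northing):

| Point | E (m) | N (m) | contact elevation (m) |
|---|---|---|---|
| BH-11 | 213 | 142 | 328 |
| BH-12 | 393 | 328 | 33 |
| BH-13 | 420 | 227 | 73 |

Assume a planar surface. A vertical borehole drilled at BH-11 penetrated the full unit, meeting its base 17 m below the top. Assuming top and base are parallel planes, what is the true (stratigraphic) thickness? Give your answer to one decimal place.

Let the plane be z = a·E + b·N + c.
BH-12−BH-11: 180a + 186b = −295;  BH-13−BH-11: 207a + 85b = −255.
Solving gives a = −0.96349, b = −0.65361.
|∇z| = √(a²+b²) = 1.16427, so dip δ = arctan(1.16427) = 49.34°.
True thickness = vertical thickness × cos δ = 17 × cos 49.34° = 11.1 m.

11.1 m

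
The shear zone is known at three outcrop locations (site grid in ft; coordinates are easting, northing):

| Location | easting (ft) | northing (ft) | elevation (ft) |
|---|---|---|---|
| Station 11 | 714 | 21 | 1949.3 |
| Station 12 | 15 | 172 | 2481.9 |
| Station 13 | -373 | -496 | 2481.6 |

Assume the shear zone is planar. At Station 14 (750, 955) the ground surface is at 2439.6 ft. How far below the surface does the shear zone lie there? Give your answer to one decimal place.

147.0 ft

Two edge vectors: Station 11→Station 12 = (-699, 151, 532.6), Station 11→Station 13 = (-1087, -517, 532.3).
Normal n = (Station 11→Station 12) × (Station 11→Station 13) = (355731.5, -206858.5, 525520).
So ∂z/∂easting = −n_x/n_z = −0.67691 and ∂z/∂northing = −n_y/n_z = 0.39363.
Intercept c from Station 11: 1949.3 + 483.32 − 8.27 = 2424.35.
At (750, 955): z_contact = −507.69 + 375.91 + 2424.35 = 2292.58 ft.
Depth below ground = 2439.6 − 2292.58 = 147.0 ft.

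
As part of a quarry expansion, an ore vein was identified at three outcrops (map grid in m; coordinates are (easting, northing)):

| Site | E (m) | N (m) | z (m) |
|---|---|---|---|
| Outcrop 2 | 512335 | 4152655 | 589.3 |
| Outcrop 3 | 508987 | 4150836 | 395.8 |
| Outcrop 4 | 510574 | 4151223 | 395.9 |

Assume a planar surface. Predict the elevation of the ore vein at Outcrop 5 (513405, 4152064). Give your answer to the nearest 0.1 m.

Let the plane be z = a·E + b·N + c.
Outcrop 3−Outcrop 2: −3348a − 1819b = −193.5;  Outcrop 4−Outcrop 2: −1761a − 1432b = −193.4.
Solving gives a = −0.046950965, b = 0.192793749.
Then c = 589.3 − a·512335 − b·4152655 = −775962.00.
At (513405, 4152064): z = −24104.9 + 800492.0 − 775962.00 = 425.1 m.

425.1 m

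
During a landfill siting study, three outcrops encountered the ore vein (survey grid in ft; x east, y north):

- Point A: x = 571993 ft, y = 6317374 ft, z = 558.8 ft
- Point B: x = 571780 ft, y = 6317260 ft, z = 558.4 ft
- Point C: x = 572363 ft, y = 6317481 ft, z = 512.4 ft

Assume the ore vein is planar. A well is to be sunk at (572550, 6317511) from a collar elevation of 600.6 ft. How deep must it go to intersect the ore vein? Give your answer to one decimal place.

124.1 ft

Let the plane be z = a·x + b·y + c.
Point B−Point A: −213a − 114b = −0.4;  Point C−Point A: 370a + 107b = −46.4.
Solving gives a = −0.275021920, b = 0.517365517.
Then c = 558.8 − a·571993 − b·6317374 = −3110522.05.
At (572550, 6317511): z_contact = −157463.80 + 3268462.34 − 3110522.05 = 476.49 ft.
Depth below ground = 600.6 − 476.49 = 124.1 ft.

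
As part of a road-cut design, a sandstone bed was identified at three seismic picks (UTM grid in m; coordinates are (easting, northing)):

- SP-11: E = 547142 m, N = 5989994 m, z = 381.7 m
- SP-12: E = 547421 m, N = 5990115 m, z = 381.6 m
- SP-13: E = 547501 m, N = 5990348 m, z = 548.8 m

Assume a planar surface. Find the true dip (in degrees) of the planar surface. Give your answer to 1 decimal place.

Let the plane be z = a·E + b·N + c.
SP-12−SP-11: 279a + 121b = −0.1;  SP-13−SP-11: 359a + 354b = 167.1.
Solving gives a = −0.36609, b = 0.84329.
Gradient magnitude |∇z| = √(a² + b²) = √(0.13402 + 0.71114) = 0.91933.
True dip = arctan(0.91933) = 42.6°, dipping toward SSE (azimuth ≈ 157°).

42.6°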